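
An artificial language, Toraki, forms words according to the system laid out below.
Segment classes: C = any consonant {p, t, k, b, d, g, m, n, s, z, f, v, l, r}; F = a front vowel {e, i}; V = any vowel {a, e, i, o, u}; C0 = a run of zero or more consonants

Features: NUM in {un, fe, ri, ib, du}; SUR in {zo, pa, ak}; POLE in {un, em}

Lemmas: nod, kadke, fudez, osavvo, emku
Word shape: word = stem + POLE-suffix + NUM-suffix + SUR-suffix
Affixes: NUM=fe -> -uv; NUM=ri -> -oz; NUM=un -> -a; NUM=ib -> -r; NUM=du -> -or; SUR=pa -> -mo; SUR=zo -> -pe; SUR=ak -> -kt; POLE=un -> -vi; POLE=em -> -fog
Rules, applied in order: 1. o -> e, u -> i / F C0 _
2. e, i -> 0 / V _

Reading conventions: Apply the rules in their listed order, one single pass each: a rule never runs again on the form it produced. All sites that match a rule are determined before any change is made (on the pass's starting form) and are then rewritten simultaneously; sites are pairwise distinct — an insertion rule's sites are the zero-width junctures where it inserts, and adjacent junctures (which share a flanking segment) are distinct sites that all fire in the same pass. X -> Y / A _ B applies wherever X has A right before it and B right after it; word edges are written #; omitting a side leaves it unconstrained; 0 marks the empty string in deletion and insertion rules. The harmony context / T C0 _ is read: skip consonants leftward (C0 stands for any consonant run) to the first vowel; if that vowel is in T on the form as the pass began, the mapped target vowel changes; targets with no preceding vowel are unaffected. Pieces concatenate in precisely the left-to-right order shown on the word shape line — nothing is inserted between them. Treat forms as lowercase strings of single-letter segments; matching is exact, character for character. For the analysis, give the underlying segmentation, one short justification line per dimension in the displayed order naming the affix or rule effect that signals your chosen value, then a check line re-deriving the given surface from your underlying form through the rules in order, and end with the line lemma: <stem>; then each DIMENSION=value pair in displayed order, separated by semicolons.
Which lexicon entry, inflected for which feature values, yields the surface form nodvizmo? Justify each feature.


underlying: nod-vi-oz-mo
NUM=ri - signalled by the affix -oz
SUR=pa - signalled by the affix -mo
POLE=un - signalled by the affix -vi
check: nodviozmo -> nodviezmo -> nodvizmo
lemma: nod; NUM=ri; SUR=pa; POLE=un


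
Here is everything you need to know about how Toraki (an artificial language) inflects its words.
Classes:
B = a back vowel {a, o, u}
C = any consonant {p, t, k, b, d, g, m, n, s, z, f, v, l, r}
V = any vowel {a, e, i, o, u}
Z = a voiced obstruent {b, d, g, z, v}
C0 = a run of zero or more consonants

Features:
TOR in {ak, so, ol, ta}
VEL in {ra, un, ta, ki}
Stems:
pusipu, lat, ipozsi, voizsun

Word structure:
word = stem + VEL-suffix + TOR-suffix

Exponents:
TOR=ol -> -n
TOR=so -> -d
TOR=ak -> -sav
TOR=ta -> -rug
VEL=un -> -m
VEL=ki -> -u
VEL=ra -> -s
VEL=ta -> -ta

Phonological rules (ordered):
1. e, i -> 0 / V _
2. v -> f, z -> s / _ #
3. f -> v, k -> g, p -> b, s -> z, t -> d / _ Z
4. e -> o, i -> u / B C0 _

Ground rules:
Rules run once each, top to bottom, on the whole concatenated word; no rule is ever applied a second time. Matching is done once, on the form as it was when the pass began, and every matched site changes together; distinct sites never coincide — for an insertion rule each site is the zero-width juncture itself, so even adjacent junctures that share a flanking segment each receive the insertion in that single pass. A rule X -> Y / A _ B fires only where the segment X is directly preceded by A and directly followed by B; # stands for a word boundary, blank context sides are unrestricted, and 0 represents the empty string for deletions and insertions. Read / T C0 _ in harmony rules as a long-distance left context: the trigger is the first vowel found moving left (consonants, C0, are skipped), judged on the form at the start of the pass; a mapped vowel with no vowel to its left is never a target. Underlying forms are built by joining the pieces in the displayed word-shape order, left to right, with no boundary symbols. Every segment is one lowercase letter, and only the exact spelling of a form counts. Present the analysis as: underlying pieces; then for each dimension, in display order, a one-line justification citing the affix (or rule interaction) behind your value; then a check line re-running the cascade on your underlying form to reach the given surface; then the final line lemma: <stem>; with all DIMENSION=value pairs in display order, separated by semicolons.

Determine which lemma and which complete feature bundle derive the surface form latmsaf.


underlying: lat-m-sav
TOR=ak - signalled by the affix -sav
VEL=un - signalled by the affix -m
check: latmsav -> latmsav -> latmsaf -> latmsaf -> latmsaf
lemma: lat; TOR=ak; VEL=un


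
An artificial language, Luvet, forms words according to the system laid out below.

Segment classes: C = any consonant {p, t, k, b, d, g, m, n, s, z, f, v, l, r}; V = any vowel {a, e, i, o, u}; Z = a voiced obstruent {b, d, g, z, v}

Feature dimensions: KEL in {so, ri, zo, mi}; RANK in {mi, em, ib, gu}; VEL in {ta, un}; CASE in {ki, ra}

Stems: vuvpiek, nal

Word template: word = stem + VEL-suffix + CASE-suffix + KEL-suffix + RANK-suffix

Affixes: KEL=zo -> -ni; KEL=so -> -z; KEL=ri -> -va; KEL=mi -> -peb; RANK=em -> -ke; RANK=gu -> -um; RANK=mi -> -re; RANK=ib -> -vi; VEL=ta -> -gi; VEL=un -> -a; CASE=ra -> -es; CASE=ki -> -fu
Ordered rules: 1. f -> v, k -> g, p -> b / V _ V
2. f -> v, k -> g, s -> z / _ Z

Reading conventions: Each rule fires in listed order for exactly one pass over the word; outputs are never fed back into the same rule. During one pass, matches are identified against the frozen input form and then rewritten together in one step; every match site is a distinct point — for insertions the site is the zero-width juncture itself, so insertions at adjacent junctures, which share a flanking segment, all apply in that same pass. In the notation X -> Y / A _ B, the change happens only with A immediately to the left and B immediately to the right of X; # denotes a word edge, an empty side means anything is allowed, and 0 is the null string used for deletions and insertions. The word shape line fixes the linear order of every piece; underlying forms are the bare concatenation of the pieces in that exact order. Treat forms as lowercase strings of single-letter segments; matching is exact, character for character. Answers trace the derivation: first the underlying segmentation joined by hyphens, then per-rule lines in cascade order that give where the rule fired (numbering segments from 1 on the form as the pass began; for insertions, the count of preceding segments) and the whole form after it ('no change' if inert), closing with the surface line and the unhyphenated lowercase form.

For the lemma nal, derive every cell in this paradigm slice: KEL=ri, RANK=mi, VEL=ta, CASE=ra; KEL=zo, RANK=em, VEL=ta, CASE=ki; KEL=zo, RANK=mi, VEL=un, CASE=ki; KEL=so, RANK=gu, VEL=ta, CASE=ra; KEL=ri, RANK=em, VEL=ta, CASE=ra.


cell KEL=ri, RANK=mi, VEL=ta, CASE=ra:
underlying: nal-gi-es-va-re
1. f -> v, k -> g, p -> b / V _ V: no change
2. f -> v, k -> g, s -> z / _ Z: fires at position(s) 7: nalgiezvare
surface: nalgiezvare

cell KEL=zo, RANK=em, VEL=ta, CASE=ki:
underlying: nal-gi-fu-ni-ke
1. f -> v, k -> g, p -> b / V _ V: fires at position(s) 6, 10: nalgivunige
2. f -> v, k -> g, s -> z / _ Z: no change
surface: nalgivunige

cell KEL=zo, RANK=mi, VEL=un, CASE=ki:
underlying: nal-a-fu-ni-re
1. f -> v, k -> g, p -> b / V _ V: fires at position(s) 5: nalavunire
2. f -> v, k -> g, s -> z / _ Z: no change
surface: nalavunire

cell KEL=so, RANK=gu, VEL=ta, CASE=ra:
underlying: nal-gi-es-z-um
1. f -> v, k -> g, p -> b / V _ V: no change
2. f -> v, k -> g, s -> z / _ Z: fires at position(s) 7: nalgiezzum
surface: nalgiezzum

cell KEL=ri, RANK=em, VEL=ta, CASE=ra:
underlying: nal-gi-es-va-ke
1. f -> v, k -> g, p -> b / V _ V: fires at position(s) 10: nalgiesvage
2. f -> v, k -> g, s -> z / _ Z: fires at position(s) 7: nalgiezvage
surface: nalgiezvage


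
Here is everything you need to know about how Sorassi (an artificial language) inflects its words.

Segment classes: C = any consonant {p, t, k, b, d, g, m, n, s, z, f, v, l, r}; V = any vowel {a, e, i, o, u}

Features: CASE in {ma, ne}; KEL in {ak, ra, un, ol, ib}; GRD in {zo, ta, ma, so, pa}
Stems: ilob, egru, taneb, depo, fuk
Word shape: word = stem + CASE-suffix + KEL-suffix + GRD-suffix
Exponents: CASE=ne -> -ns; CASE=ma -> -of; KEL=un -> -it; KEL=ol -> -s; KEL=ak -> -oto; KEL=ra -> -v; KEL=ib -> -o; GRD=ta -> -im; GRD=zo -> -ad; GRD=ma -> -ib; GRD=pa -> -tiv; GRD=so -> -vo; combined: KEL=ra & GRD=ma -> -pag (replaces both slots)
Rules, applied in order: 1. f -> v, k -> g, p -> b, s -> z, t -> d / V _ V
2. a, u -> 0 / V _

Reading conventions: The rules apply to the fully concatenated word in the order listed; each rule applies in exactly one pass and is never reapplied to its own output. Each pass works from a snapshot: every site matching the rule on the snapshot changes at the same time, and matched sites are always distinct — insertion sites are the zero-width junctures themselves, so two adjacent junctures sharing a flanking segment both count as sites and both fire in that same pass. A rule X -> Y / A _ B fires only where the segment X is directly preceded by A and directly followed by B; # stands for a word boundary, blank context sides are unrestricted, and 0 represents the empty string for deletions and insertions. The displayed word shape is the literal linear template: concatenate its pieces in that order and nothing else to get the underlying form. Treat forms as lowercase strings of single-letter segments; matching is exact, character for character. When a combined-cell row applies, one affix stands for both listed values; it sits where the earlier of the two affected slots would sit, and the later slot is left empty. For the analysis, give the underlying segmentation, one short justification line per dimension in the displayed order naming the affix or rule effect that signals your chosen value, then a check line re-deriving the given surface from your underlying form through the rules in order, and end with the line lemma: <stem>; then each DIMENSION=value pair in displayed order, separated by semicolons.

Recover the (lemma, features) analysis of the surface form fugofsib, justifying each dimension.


underlying: fuk-of-s-ib
CASE=ma - signalled by the affix -of
KEL=ol - signalled by the affix -s
GRD=ma - signalled by the affix -ib
check: fukofsib -> fugofsib -> fugofsib
lemma: fuk; CASE=ma; KEL=ol; GRD=ma


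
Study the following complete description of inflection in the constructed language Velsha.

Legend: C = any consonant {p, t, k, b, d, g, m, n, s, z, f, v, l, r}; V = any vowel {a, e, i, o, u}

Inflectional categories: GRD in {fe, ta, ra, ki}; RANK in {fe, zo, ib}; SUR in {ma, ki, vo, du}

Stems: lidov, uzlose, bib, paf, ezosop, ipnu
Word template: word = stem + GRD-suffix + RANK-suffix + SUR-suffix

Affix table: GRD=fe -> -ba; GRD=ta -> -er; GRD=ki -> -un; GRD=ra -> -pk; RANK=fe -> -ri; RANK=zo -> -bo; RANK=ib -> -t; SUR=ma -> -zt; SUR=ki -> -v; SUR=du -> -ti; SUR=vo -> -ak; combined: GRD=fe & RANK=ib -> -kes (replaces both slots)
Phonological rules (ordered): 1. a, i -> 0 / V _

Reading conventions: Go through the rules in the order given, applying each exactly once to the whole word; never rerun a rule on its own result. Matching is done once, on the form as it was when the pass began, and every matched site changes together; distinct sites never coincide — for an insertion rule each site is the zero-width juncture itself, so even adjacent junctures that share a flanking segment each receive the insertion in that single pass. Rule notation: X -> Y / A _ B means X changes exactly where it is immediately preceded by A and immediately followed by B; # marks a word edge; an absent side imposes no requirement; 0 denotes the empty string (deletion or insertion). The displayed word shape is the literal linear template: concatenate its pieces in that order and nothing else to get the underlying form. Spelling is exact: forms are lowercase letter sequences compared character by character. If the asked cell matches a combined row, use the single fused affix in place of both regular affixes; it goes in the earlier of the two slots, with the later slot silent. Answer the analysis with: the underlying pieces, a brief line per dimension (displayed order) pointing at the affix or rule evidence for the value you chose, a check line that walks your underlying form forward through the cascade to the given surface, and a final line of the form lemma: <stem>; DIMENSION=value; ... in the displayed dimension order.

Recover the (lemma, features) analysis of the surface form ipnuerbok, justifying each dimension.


underlying: ipnu-er-bo-ak
GRD=ta - signalled by the affix -er
RANK=zo - signalled by the affix -bo
SUR=vo - signalled by the affix -ak
check: ipnuerboak -> ipnuerbok
lemma: ipnu; GRD=ta; RANK=zo; SUR=vo


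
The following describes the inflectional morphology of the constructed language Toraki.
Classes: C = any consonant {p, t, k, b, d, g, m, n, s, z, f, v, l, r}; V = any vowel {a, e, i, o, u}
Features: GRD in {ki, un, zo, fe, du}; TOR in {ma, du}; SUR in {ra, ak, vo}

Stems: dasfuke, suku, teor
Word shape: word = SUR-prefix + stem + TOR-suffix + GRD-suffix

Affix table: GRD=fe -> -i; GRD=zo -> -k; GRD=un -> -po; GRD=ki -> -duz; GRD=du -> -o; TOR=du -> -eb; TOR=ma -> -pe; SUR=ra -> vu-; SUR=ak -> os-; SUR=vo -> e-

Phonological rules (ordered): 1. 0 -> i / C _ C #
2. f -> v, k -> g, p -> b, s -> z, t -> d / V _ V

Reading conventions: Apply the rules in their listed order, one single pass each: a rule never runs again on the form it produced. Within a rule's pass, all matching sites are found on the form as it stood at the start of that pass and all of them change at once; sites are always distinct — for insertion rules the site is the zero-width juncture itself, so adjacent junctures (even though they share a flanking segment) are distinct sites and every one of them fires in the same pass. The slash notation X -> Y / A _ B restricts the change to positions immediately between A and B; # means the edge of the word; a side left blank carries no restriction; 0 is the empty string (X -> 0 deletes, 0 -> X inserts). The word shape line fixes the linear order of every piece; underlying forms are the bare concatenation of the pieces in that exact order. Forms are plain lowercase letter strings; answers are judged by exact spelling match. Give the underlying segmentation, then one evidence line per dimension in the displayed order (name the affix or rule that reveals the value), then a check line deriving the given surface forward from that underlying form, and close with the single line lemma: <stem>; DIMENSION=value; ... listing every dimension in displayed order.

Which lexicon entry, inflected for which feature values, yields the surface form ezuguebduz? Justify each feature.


underlying: e-suku-eb-duz
GRD=ki - signalled by the affix -duz
TOR=du - signalled by the affix -eb
SUR=vo - signalled by the affix e-
check: esukuebduz -> esukuebduz -> ezuguebduz
lemma: suku; GRD=ki; TOR=du; SUR=vo


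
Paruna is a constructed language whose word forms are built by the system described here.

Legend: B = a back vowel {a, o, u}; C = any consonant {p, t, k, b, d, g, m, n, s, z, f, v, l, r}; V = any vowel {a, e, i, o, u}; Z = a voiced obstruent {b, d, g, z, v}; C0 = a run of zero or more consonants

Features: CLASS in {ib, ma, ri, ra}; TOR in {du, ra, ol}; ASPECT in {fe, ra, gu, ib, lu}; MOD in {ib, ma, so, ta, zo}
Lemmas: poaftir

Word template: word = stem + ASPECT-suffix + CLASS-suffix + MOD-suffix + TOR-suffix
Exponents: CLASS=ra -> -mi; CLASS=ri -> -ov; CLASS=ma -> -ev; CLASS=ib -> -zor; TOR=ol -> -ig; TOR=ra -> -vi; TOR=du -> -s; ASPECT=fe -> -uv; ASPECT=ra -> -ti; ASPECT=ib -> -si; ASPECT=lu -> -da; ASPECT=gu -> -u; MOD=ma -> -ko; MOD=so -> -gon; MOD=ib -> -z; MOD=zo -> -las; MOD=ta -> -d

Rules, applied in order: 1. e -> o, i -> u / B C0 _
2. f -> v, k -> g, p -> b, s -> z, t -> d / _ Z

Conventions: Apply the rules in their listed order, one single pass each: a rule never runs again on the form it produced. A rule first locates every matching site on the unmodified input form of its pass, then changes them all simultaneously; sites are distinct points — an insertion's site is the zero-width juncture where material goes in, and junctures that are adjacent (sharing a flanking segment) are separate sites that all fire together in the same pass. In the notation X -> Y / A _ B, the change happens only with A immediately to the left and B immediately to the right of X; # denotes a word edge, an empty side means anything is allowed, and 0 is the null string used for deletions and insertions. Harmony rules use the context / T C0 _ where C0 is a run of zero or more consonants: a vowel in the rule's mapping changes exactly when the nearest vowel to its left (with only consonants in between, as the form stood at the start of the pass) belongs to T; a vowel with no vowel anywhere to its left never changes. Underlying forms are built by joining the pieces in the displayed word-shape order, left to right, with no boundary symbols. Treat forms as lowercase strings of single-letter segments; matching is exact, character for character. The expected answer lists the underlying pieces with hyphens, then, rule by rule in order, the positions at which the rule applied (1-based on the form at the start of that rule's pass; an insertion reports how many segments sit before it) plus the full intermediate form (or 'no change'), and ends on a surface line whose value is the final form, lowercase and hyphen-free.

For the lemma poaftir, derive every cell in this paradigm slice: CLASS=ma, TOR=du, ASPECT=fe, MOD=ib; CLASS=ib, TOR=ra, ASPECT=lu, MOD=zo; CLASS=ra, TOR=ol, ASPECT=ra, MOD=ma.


cell CLASS=ma, TOR=du, ASPECT=fe, MOD=ib:
underlying: poaftir-uv-ev-z-s
1. e -> o, i -> u / B C0 _: fires at position(s) 6, 10: poafturuvovzs
2. f -> v, k -> g, p -> b, s -> z, t -> d / _ Z: no change
surface: poafturuvovzs

cell CLASS=ib, TOR=ra, ASPECT=lu, MOD=zo:
underlying: poaftir-da-zor-las-vi
1. e -> o, i -> u / B C0 _: fires at position(s) 6, 17: poafturdazorlasvu
2. f -> v, k -> g, p -> b, s -> z, t -> d / _ Z: fires at position(s) 15: poafturdazorlazvu
surface: poafturdazorlazvu

cell CLASS=ra, TOR=ol, ASPECT=ra, MOD=ma:
underlying: poaftir-ti-mi-ko-ig
1. e -> o, i -> u / B C0 _: fires at position(s) 6, 14: poafturtimikoug
2. f -> v, k -> g, p -> b, s -> z, t -> d / _ Z: no change
surface: poafturtimikoug


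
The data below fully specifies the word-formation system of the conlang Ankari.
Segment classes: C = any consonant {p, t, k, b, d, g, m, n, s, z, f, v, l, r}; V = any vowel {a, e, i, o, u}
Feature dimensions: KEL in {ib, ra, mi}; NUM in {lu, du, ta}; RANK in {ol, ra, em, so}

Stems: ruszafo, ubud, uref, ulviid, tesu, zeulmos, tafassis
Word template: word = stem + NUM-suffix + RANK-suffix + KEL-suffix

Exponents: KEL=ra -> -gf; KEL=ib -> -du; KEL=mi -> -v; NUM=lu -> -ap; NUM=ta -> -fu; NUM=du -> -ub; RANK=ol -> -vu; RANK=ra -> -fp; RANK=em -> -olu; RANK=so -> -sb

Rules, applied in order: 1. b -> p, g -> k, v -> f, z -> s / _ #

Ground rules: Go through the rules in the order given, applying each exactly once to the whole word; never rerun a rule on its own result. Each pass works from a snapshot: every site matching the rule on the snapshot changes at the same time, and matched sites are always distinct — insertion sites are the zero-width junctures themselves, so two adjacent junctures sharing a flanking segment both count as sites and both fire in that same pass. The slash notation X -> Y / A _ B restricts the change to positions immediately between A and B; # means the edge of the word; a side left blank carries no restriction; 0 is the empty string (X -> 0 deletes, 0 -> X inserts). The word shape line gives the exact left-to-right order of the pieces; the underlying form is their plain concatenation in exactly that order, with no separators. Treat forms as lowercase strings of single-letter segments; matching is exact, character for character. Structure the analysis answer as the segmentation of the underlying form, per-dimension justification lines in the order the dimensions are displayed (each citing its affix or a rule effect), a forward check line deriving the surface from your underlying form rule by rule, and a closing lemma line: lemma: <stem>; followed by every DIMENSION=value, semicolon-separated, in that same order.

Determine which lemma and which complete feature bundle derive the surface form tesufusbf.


underlying: tesu-fu-sb-v
KEL=mi - signalled by the affix -v
NUM=ta - signalled by the affix -fu
RANK=so - signalled by the affix -sb
check: tesufusbv -> tesufusbf
lemma: tesu; KEL=mi; NUM=ta; RANK=so


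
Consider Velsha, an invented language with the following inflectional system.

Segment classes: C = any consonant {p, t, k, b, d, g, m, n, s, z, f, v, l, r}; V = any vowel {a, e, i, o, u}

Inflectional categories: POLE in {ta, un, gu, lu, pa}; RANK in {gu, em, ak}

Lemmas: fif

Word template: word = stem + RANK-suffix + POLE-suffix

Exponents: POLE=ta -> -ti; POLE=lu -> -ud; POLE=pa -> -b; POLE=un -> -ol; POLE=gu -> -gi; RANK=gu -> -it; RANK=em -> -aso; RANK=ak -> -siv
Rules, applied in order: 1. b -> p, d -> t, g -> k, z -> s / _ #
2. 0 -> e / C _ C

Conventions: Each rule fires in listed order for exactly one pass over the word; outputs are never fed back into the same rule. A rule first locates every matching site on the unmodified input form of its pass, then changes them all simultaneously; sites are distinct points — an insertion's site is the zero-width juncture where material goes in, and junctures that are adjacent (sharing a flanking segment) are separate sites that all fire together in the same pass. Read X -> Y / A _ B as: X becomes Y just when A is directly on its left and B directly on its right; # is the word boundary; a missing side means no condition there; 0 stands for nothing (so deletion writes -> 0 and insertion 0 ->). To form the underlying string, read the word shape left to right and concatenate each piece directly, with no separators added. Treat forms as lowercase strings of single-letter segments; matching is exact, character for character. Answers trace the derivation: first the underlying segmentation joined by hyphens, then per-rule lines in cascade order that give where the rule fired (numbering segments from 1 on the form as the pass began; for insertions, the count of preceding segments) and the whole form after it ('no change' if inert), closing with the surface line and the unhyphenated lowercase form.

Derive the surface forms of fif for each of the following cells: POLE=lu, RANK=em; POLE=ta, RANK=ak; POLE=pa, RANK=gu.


cell POLE=lu, RANK=em:
underlying: fif-aso-ud
1. b -> p, d -> t, g -> k, z -> s / _ #: fires at position(s) 8: fifasout
2. 0 -> e / C _ C: no change
surface: fifasout

cell POLE=ta, RANK=ak:
underlying: fif-siv-ti
1. b -> p, d -> t, g -> k, z -> s / _ #: no change
2. 0 -> e / C _ C: inserts after position(s) 3, 6: fifesiveti
surface: fifesiveti

cell POLE=pa, RANK=gu:
underlying: fif-it-b
1. b -> p, d -> t, g -> k, z -> s / _ #: fires at position(s) 6: fifitp
2. 0 -> e / C _ C: inserts after position(s) 5: fifitep
surface: fifitep


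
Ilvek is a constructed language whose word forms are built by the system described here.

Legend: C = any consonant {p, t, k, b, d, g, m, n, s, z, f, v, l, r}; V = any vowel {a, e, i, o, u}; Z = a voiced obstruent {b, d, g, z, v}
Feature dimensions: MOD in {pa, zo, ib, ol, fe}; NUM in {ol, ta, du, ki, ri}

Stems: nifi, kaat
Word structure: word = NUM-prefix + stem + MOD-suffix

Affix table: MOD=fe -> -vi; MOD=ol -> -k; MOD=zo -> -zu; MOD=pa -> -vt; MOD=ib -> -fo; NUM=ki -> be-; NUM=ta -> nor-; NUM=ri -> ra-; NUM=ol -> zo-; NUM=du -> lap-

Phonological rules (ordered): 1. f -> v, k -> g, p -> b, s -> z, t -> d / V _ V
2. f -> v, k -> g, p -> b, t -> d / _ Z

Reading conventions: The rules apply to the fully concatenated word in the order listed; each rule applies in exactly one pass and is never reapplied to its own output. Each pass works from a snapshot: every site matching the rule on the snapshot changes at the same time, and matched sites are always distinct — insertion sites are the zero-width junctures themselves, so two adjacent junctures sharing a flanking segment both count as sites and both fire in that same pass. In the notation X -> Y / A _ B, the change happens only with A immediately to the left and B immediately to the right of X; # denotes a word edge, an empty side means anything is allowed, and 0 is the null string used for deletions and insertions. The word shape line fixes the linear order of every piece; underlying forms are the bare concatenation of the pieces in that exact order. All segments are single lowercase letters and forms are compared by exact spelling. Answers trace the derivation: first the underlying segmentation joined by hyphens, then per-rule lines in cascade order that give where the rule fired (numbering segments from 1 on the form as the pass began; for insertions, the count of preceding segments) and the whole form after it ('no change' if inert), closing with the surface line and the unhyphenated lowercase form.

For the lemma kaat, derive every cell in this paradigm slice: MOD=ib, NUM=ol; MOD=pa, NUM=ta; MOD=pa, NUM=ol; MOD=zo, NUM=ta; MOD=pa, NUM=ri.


cell MOD=ib, NUM=ol:
underlying: zo-kaat-fo
1. f -> v, k -> g, p -> b, s -> z, t -> d / V _ V: fires at position(s) 3: zogaatfo
2. f -> v, k -> g, p -> b, t -> d / _ Z: no change
surface: zogaatfo

cell MOD=pa, NUM=ta:
underlying: nor-kaat-vt
1. f -> v, k -> g, p -> b, s -> z, t -> d / V _ V: no change
2. f -> v, k -> g, p -> b, t -> d / _ Z: fires at position(s) 7: norkaadvt
surface: norkaadvt

cell MOD=pa, NUM=ol:
underlying: zo-kaat-vt
1. f -> v, k -> g, p -> b, s -> z, t -> d / V _ V: fires at position(s) 3: zogaatvt
2. f -> v, k -> g, p -> b, t -> d / _ Z: fires at position(s) 6: zogaadvt
surface: zogaadvt

cell MOD=zo, NUM=ta:
underlying: nor-kaat-zu
1. f -> v, k -> g, p -> b, s -> z, t -> d / V _ V: no change
2. f -> v, k -> g, p -> b, t -> d / _ Z: fires at position(s) 7: norkaadzu
surface: norkaadzu

cell MOD=pa, NUM=ri:
underlying: ra-kaat-vt
1. f -> v, k -> g, p -> b, s -> z, t -> d / V _ V: fires at position(s) 3: ragaatvt
2. f -> v, k -> g, p -> b, t -> d / _ Z: fires at position(s) 6: ragaadvt
surface: ragaadvt


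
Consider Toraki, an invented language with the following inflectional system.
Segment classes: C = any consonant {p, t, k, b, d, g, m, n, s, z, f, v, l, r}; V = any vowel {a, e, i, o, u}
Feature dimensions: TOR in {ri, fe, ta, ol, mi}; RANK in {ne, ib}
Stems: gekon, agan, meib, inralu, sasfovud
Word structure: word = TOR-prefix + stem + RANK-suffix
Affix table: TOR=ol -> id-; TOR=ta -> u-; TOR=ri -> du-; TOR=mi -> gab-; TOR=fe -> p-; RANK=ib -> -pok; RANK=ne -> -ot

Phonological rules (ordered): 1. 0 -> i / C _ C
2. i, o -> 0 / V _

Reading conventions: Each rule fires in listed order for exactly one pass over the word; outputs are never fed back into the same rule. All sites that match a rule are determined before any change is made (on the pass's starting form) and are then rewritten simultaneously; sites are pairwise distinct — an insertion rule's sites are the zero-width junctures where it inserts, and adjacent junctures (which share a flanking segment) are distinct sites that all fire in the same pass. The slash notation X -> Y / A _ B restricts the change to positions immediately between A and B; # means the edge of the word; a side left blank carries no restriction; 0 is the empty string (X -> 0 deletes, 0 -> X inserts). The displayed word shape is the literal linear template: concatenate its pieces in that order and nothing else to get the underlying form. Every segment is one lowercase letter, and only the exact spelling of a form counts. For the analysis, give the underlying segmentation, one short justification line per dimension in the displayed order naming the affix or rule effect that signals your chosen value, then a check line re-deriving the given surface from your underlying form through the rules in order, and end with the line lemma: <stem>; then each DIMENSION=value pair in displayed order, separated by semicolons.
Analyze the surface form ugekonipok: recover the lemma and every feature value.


underlying: u-gekon-pok
TOR=ta - signalled by the affix u-
RANK=ib - signalled by the affix -pok
check: ugekonpok -> ugekonipok -> ugekonipok
lemma: gekon; TOR=ta; RANK=ib


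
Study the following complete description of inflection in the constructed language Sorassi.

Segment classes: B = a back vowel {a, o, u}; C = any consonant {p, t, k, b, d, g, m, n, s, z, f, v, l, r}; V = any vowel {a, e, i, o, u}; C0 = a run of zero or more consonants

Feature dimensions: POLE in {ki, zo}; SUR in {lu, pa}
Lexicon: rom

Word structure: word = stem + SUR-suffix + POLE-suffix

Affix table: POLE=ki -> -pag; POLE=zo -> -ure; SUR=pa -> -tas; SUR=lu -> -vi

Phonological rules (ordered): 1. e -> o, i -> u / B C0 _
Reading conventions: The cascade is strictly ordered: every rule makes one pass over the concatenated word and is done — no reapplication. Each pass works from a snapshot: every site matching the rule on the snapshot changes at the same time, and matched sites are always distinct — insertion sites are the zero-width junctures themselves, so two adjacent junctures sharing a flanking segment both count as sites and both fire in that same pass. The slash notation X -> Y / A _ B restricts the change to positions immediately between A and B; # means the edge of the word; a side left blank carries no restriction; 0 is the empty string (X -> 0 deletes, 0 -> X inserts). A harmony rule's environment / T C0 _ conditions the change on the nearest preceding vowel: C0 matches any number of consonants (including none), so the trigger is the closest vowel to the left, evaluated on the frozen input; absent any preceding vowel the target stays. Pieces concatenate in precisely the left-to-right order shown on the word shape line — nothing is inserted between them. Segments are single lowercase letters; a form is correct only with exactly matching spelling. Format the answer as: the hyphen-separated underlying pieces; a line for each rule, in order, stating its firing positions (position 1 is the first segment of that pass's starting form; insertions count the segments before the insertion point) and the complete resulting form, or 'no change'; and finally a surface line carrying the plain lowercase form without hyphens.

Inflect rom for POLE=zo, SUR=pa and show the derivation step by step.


underlying: rom-tas-ure
1. e -> o, i -> u / B C0 _: fires at position(s) 9: romtasuro
surface: romtasuro


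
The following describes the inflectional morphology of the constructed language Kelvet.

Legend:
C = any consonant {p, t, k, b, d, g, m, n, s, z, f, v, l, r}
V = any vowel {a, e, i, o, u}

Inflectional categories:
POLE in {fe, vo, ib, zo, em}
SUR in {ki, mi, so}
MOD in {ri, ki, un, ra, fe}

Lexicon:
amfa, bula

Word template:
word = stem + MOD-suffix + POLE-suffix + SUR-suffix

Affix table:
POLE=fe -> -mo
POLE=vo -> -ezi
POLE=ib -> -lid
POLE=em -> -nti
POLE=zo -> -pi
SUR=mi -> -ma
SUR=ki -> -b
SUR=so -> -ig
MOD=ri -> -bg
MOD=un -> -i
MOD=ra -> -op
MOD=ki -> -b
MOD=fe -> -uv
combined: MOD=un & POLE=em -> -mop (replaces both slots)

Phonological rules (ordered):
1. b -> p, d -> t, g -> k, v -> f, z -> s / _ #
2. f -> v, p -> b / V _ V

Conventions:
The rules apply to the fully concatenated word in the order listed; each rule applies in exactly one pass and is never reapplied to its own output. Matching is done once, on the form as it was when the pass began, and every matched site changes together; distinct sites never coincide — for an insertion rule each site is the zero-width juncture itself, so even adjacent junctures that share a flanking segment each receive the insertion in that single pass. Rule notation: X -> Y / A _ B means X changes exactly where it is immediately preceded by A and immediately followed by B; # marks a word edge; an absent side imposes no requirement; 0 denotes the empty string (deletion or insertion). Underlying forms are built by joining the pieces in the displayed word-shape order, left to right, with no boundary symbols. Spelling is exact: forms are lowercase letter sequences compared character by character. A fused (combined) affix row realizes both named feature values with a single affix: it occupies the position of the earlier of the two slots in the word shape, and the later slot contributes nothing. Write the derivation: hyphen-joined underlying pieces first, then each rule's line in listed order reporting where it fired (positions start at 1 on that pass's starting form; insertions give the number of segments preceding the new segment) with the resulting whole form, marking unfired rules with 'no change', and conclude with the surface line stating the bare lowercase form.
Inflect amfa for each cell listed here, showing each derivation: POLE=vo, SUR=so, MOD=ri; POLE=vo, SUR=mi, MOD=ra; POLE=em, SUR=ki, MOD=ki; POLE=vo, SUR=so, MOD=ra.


cell POLE=vo, SUR=so, MOD=ri:
underlying: amfa-bg-ezi-ig
1. b -> p, d -> t, g -> k, v -> f, z -> s / _ #: fires at position(s) 11: amfabgeziik
2. f -> v, p -> b / V _ V: no change
surface: amfabgeziik

cell POLE=vo, SUR=mi, MOD=ra:
underlying: amfa-op-ezi-ma
1. b -> p, d -> t, g -> k, v -> f, z -> s / _ #: no change
2. f -> v, p -> b / V _ V: fires at position(s) 6: amfaobezima
surface: amfaobezima

cell POLE=em, SUR=ki, MOD=ki:
underlying: amfa-b-nti-b
1. b -> p, d -> t, g -> k, v -> f, z -> s / _ #: fires at position(s) 9: amfabntip
2. f -> v, p -> b / V _ V: no change
surface: amfabntip

cell POLE=vo, SUR=so, MOD=ra:
underlying: amfa-op-ezi-ig
1. b -> p, d -> t, g -> k, v -> f, z -> s / _ #: fires at position(s) 11: amfaopeziik
2. f -> v, p -> b / V _ V: fires at position(s) 6: amfaobeziik
surface: amfaobeziik


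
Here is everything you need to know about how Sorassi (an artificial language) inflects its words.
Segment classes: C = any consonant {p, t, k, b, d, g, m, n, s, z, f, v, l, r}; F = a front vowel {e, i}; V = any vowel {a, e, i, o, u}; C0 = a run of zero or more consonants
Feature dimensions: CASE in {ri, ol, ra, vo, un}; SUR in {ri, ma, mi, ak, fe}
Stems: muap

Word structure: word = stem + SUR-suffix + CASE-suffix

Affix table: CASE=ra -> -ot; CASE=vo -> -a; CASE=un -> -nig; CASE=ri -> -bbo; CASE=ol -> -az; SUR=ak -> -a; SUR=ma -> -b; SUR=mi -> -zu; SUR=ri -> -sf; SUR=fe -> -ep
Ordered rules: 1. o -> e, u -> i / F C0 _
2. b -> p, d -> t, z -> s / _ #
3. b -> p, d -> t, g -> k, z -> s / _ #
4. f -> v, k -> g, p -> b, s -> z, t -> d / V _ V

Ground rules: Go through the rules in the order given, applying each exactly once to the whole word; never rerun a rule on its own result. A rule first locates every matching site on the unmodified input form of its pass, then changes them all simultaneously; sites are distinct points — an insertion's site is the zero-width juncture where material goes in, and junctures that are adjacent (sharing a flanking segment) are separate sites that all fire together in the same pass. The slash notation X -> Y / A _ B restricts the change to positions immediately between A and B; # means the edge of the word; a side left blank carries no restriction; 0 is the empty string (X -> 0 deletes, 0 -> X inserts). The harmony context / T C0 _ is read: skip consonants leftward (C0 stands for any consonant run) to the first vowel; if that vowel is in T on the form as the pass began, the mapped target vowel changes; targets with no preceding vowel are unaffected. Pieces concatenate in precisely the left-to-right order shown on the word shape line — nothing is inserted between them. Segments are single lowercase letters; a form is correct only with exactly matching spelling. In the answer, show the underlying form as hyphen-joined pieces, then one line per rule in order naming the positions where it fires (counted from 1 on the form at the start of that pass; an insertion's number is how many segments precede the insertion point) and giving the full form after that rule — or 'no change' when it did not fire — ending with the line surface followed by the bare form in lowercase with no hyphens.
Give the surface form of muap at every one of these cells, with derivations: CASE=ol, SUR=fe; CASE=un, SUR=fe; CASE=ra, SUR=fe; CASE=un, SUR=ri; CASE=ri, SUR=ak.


cell CASE=ol, SUR=fe:
underlying: muap-ep-az
1. o -> e, u -> i / F C0 _: no change
2. b -> p, d -> t, z -> s / _ #: fires at position(s) 8: muapepas
3. b -> p, d -> t, g -> k, z -> s / _ #: no change
4. f -> v, k -> g, p -> b, s -> z, t -> d / V _ V: fires at position(s) 4, 6: muabebas
surface: muabebas

cell CASE=un, SUR=fe:
underlying: muap-ep-nig
1. o -> e, u -> i / F C0 _: no change
2. b -> p, d -> t, z -> s / _ #: no change
3. b -> p, d -> t, g -> k, z -> s / _ #: fires at position(s) 9: muapepnik
4. f -> v, k -> g, p -> b, s -> z, t -> d / V _ V: fires at position(s) 4: muabepnik
surface: muabepnik

cell CASE=ra, SUR=fe:
underlying: muap-ep-ot
1. o -> e, u -> i / F C0 _: fires at position(s) 7: muapepet
2. b -> p, d -> t, z -> s / _ #: no change
3. b -> p, d -> t, g -> k, z -> s / _ #: no change
4. f -> v, k -> g, p -> b, s -> z, t -> d / V _ V: fires at position(s) 4, 6: muabebet
surface: muabebet

cell CASE=un, SUR=ri:
underlying: muap-sf-nig
1. o -> e, u -> i / F C0 _: no change
2. b -> p, d -> t, z -> s / _ #: no change
3. b -> p, d -> t, g -> k, z -> s / _ #: fires at position(s) 9: muapsfnik
4. f -> v, k -> g, p -> b, s -> z, t -> d / V _ V: no change
surface: muapsfnik

cell CASE=ri, SUR=ak:
underlying: muap-a-bbo
1. o -> e, u -> i / F C0 _: no change
2. b -> p, d -> t, z -> s / _ #: no change
3. b -> p, d -> t, g -> k, z -> s / _ #: no change
4. f -> v, k -> g, p -> b, s -> z, t -> d / V _ V: fires at position(s) 4: muababbo
surface: muababbo


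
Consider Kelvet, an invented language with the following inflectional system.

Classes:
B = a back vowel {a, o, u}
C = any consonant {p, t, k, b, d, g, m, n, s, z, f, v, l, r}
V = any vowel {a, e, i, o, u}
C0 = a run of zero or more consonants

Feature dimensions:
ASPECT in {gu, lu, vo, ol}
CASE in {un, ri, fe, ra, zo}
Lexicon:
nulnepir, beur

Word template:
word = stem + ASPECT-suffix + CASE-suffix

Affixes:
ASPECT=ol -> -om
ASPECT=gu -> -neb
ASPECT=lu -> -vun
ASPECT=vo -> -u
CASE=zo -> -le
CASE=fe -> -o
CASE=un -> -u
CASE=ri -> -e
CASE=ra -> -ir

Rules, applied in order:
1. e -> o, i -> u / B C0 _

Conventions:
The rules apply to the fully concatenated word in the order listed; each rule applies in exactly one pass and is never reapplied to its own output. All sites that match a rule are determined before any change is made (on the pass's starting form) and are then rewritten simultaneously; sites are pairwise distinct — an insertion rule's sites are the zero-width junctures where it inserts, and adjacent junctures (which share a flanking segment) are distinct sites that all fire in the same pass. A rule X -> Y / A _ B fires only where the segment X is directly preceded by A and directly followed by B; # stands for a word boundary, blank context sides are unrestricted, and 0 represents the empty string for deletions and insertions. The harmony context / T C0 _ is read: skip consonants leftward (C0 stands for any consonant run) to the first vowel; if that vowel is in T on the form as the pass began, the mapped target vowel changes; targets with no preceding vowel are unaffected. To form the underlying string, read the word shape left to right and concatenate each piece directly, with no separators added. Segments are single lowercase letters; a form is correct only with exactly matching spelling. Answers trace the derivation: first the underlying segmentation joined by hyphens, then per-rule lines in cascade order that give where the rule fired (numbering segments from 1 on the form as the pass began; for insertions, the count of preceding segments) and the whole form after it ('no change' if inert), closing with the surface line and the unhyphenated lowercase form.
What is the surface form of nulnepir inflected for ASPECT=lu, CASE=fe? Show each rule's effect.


underlying: nulnepir-vun-o
1. e -> o, i -> u / B C0 _: fires at position(s) 5: nulnopirvuno
surface: nulnopirvuno
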